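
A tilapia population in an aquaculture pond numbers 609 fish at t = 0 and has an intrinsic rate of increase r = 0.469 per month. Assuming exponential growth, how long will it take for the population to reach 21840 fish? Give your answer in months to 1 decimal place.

7.6 months

Set N₀·e^(rt) = 21840: e^(0.469·t) = 21840/609 = 35.862.
0.469·t = ln(35.862) = 3.5797, so t = 3.5797/0.469 = 7.6326.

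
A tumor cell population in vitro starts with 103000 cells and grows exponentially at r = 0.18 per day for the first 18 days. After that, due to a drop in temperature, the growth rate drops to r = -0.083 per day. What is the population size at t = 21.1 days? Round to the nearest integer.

2033328 cells

Phase 1: N(18) = 103000·e^(0.18×18) = 103000·e^3.24 = 2.629973×10^6.
Phase 2 runs for 21.1 − 18 = 3.1 days at r = -0.083.
N(21.1) = 2.629973×10^6·e^(-0.083×3.1) = 2.629973×10^6·e^-0.2573 = 2.033328×10^6.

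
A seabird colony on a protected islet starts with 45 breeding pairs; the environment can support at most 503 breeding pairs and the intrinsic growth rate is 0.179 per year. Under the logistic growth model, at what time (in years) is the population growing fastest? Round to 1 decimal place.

13.0 years

Logistic growth is fastest at N = K/2 = 251.5.
A = (K − N₀)/N₀ = 10.178. Set K/(1 + A·e^(−rt)) = K/2 → A·e^(−rt) = 1.
e^(−0.179t) = 1/10.178 = 0.0982533, so t = ln(10.178)/0.179 = 2.3202/0.179 = 12.962.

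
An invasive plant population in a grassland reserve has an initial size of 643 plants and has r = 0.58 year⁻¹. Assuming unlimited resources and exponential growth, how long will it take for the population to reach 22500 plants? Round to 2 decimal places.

6.13 years

Set N₀·e^(rt) = 22500: e^(0.58·t) = 22500/643 = 34.992.
0.58·t = ln(34.992) = 3.5551, so t = 3.5551/0.58 = 6.1295.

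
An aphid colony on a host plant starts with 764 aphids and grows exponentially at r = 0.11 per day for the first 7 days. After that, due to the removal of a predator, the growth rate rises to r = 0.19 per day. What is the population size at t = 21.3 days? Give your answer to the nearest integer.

Phase 1: N(7) = 764·e^(0.11×7) = 764·e^0.77 = 1650.06.
Phase 2 runs for 21.3 − 7 = 14.3 days at r = 0.19.
N(21.3) = 1650.06·e^(0.19×14.3) = 1650.06·e^2.717 = 24973.4.

24973 aphids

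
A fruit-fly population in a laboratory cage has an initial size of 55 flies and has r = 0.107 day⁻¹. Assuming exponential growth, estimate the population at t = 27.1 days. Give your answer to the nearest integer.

999 flies

N(t) = N₀·e^(rt) = 55 × e^(0.107×27.1) = 55 × e^2.9.
e^2.9 ≈ 18.169, so N ≈ 55 × 18.169 = 999.278.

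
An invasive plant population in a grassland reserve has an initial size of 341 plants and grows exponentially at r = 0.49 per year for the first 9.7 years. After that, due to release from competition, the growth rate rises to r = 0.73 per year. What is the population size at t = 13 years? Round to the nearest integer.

439715 plants

Phase 1: N(9.7) = 341·e^(0.49×9.7) = 341·e^4.753 = 39532.7.
Phase 2 runs for 13 − 9.7 = 3.3 years at r = 0.73.
N(13) = 39532.7·e^(0.73×3.3) = 39532.7·e^2.409 = 439715.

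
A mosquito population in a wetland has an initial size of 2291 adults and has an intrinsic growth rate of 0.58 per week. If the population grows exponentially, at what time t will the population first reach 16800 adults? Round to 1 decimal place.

3.4 weeks

Set N₀·e^(rt) = 16800: e^(0.58·t) = 16800/2291 = 7.333.
0.58·t = ln(7.333) = 1.9924, so t = 1.9924/0.58 = 3.4352.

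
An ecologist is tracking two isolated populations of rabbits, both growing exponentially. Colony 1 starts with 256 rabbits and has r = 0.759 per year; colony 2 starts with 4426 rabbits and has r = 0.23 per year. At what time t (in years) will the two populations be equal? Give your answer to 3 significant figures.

Set 256·e^(0.759t) = 4426·e^(0.23t).
e^((0.759 − 0.23)t) = 4426/256 → e^(0.529·t) = 17.289.
0.529·t = ln(17.289) = 2.8501, so t = 2.8501/0.529 = 5.3877.

5.39 years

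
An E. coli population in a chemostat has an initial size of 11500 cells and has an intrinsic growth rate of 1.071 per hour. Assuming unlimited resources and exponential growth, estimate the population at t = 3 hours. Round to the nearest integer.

N(t) = N₀·e^(rt) = 11500 × e^(1.071×3) = 11500 × e^3.213.
e^3.213 ≈ 24.854, so N ≈ 11500 × 24.854 = 285816.

285816 cells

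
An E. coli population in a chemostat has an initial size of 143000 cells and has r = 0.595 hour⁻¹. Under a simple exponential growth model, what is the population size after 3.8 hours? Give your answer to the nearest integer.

1371753 cells

N(t) = N₀·e^(rt) = 143000 × e^(0.595×3.8) = 143000 × e^2.261.
e^2.261 ≈ 9.5927, so N ≈ 143000 × 9.5927 = 1.371753×10^6.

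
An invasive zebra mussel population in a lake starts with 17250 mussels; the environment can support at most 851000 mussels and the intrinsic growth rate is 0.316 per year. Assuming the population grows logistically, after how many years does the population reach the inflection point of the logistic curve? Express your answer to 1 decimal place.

Logistic growth is fastest at N = K/2 = 425500.
A = (K − N₀)/N₀ = 48.333. Set K/(1 + A·e^(−rt)) = K/2 → A·e^(−rt) = 1.
e^(−0.316t) = 1/48.333 = 0.0206897, so t = ln(48.333)/0.316 = 3.8781/0.316 = 12.273.

12.3 years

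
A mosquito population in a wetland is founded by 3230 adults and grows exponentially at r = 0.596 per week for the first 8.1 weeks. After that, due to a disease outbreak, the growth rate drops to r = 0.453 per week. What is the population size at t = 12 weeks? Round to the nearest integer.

2360862 adults

Phase 1: N(8.1) = 3230·e^(0.596×8.1) = 3230·e^4.828 = 403462.
Phase 2 runs for 12 − 8.1 = 3.9 weeks at r = 0.453.
N(12) = 403462·e^(0.453×3.9) = 403462·e^1.767 = 2.360862×10^6.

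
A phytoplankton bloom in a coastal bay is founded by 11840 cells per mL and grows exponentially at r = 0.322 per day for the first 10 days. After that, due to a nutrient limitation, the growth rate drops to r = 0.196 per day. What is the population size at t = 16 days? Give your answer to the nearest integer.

Phase 1: N(10) = 11840·e^(0.322×10) = 11840·e^3.22 = 296333.
Phase 2 runs for 16 − 10 = 6 days at r = 0.196.
N(16) = 296333·e^(0.196×6) = 296333·e^1.176 = 960528.

960528 cells per mL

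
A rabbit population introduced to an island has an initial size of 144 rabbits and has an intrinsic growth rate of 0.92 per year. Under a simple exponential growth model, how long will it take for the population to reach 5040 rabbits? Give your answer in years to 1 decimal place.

Set N₀·e^(rt) = 5040: e^(0.92·t) = 5040/144 = 35.
0.92·t = ln(35) = 3.5553, so t = 3.5553/0.92 = 3.8645.

3.9 years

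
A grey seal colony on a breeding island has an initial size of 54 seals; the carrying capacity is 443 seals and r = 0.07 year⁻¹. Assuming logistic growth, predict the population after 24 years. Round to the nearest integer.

A = (K − N₀)/N₀ = (443 − 54)/54 = 7.2037.
N(t) = K/(1 + A·e^(−rt)) = 443/(1 + 7.2037×e^(−0.07×24)).
e^(−1.68) = 0.18637; denominator = 1 + 7.2037×0.18637 = 2.3426.
N = 443/2.3426 = 189.108.

189 seals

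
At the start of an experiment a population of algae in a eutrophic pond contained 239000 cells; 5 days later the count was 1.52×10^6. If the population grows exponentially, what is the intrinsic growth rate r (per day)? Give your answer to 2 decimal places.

From N(t) = N₀·e^(rt): e^(r·5) = 1.52×10^6/239000 = 6.3598.
r·5 = ln(6.3598) = 1.85, so r = 1.85/5 = 0.37.

0.37 per day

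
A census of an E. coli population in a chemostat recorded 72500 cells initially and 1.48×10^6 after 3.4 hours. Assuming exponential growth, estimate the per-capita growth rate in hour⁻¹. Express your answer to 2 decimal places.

From N(t) = N₀·e^(rt): e^(r·3.4) = 1.48×10^6/72500 = 20.414.
r·3.4 = ln(20.414) = 3.0162, so r = 3.0162/3.4 = 0.88712.

0.89 per hour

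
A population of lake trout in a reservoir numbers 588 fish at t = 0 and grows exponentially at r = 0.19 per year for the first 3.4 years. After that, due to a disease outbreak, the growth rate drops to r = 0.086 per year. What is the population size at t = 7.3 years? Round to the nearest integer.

Phase 1: N(3.4) = 588·e^(0.19×3.4) = 588·e^0.646 = 1121.84.
Phase 2 runs for 7.3 − 3.4 = 3.9 years at r = 0.086.
N(7.3) = 1121.84·e^(0.086×3.9) = 1121.84·e^0.3354 = 1568.9.

1569 fish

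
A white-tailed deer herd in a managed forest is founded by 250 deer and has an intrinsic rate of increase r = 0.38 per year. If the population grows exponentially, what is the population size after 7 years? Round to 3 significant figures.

3570 deer

N(t) = N₀·e^(rt) = 250 × e^(0.38×7) = 250 × e^2.66.
e^2.66 ≈ 14.296, so N ≈ 250 × 14.296 = 3574.07.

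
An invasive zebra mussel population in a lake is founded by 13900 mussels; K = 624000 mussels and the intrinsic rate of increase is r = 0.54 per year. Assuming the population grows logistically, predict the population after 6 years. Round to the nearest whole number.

A = (K − N₀)/N₀ = (624000 − 13900)/13900 = 43.892.
N(t) = K/(1 + A·e^(−rt)) = 624000/(1 + 43.892×e^(−0.54×6)).
e^(−3.24) = 0.039164; denominator = 1 + 43.892×0.039164 = 2.719.
N = 624000/2.719 = 229497.

229497 mussels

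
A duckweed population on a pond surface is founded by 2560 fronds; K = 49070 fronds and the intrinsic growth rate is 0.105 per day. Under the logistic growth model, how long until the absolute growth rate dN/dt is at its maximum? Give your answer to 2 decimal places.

27.62 days

Logistic growth is fastest at N = K/2 = 24535.
A = (K − N₀)/N₀ = 18.168. Set K/(1 + A·e^(−rt)) = K/2 → A·e^(−rt) = 1.
e^(−0.105t) = 1/18.168 = 0.0550419, so t = ln(18.168)/0.105 = 2.8997/0.105 = 27.616.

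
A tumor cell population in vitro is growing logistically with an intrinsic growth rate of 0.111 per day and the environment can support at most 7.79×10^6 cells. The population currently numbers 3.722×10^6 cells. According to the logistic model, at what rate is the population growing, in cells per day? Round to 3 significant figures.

216000 cells per day

dN/dt = rN(1 − N/K) = 0.111 × 3.722×10^6 × (1 − 3.722×10^6/7.79×10^6).
1 − 3.722×10^6/7.79×10^6 = 0.52221; dN/dt = 0.111 × 3.722×10^6 × 0.52221 = 2.15746×10^5.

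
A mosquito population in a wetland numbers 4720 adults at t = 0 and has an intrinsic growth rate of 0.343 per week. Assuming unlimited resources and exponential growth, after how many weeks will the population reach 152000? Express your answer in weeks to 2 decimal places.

Set N₀·e^(rt) = 152000: e^(0.343·t) = 152000/4720 = 32.203.
0.343·t = ln(32.203) = 3.4721, so t = 3.4721/0.343 = 10.123.

10.12 weeks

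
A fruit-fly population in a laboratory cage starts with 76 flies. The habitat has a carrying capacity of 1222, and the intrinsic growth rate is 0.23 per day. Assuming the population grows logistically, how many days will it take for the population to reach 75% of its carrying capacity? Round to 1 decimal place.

16.6 days

A = (K − N₀)/N₀ = (1222 − 76)/76 = 15.079.
Solve 1222/(1 + 15.079·e^(−0.23t)) = 916.5: 1 + 15.079·e^(−0.23t) = 1.3333, so e^(−0.23t) = 0.0221059.
−0.23·t = ln(0.0221059) = -3.8119, so t = 3.8119/0.23 = 16.574.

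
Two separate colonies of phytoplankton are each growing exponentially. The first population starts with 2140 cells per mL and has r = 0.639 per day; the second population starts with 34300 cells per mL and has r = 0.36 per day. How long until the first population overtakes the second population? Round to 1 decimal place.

9.9 days

Set 2140·e^(0.639t) = 34300·e^(0.36t).
e^((0.639 − 0.36)t) = 34300/2140 → e^(0.279·t) = 16.028.
0.279·t = ln(16.028) = 2.7743, so t = 2.7743/0.279 = 9.9439.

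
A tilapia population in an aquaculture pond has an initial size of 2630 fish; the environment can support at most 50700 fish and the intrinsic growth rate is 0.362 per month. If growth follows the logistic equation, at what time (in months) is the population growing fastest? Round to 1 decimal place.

Logistic growth is fastest at N = K/2 = 25350.
A = (K − N₀)/N₀ = 18.278. Set K/(1 + A·e^(−rt)) = K/2 → A·e^(−rt) = 1.
e^(−0.362t) = 1/18.278 = 0.0547119, so t = ln(18.278)/0.362 = 2.9057/0.362 = 8.0267.

8.0 months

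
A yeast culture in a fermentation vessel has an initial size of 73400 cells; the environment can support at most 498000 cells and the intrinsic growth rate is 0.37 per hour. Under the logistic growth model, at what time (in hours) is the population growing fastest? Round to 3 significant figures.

Logistic growth is fastest at N = K/2 = 249000.
A = (K − N₀)/N₀ = 5.7847. Set K/(1 + A·e^(−rt)) = K/2 → A·e^(−rt) = 1.
e^(−0.37t) = 1/5.7847 = 0.172869, so t = ln(5.7847)/0.37 = 1.7552/0.37 = 4.7438.

4.74 hours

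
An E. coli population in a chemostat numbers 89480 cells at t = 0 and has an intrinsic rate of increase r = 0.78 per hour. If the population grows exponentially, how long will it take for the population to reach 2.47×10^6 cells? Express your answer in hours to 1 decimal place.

4.3 hours

Set N₀·e^(rt) = 2.47×10^6: e^(0.78·t) = 2.47×10^6/89480 = 27.604.
0.78·t = ln(27.604) = 3.318, so t = 3.318/0.78 = 4.2538.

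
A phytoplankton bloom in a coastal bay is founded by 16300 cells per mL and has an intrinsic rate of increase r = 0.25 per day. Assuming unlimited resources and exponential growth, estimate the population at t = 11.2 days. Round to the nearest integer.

N(t) = N₀·e^(rt) = 16300 × e^(0.25×11.2) = 16300 × e^2.8.
e^2.8 ≈ 16.445, so N ≈ 16300 × 16.445 = 268048.

268048 cells per mL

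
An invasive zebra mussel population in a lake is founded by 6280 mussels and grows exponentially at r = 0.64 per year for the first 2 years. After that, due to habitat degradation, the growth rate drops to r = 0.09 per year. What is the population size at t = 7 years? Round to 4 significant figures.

Phase 1: N(2) = 6280·e^(0.64×2) = 6280·e^1.28 = 22586.9.
Phase 2 runs for 7 − 2 = 5 years at r = 0.09.
N(7) = 22586.9·e^(0.09×5) = 22586.9·e^0.45 = 35423.3.

35420 mussels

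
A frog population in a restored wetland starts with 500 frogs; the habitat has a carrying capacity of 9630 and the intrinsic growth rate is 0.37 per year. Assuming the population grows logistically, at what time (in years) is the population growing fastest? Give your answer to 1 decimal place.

7.9 years

Logistic growth is fastest at N = K/2 = 4815.
A = (K − N₀)/N₀ = 18.26. Set K/(1 + A·e^(−rt)) = K/2 → A·e^(−rt) = 1.
e^(−0.37t) = 1/18.26 = 0.0547645, so t = ln(18.26)/0.37 = 2.9047/0.37 = 7.8506.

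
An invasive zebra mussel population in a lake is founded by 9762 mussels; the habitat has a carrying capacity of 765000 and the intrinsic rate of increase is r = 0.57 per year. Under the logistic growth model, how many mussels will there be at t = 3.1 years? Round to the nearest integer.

A = (K − N₀)/N₀ = (765000 − 9762)/9762 = 77.365.
N(t) = K/(1 + A·e^(−rt)) = 765000/(1 + 77.365×e^(−0.57×3.1)).
e^(−1.767) = 0.17084; denominator = 1 + 77.365×0.17084 = 14.217.
N = 765000/14.217 = 53807.2.

53807 mussels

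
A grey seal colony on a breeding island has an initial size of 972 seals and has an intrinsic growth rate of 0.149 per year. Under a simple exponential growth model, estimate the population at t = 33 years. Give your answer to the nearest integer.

132768 seals

N(t) = N₀·e^(rt) = 972 × e^(0.149×33) = 972 × e^4.917.
e^4.917 ≈ 136.59, so N ≈ 972 × 136.59 = 132768.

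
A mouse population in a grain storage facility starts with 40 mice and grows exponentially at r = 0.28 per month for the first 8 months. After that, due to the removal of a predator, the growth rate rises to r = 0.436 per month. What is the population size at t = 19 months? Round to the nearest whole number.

45473 mice

Phase 1: N(8) = 40·e^(0.28×8) = 40·e^2.24 = 375.733.
Phase 2 runs for 19 − 8 = 11 months at r = 0.436.
N(19) = 375.733·e^(0.436×11) = 375.733·e^4.796 = 45473.2.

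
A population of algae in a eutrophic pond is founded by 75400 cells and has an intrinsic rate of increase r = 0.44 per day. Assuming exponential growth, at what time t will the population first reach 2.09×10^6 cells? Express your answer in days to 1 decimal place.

7.6 days

Set N₀·e^(rt) = 2.09×10^6: e^(0.44·t) = 2.09×10^6/75400 = 27.719.
0.44·t = ln(27.719) = 3.3221, so t = 3.3221/0.44 = 7.5503.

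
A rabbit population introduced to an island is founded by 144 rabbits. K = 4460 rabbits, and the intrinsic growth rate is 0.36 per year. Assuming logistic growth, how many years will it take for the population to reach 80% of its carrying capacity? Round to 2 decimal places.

A = (K − N₀)/N₀ = (4460 − 144)/144 = 29.972.
Solve 4460/(1 + 29.972·e^(−0.36t)) = 3568: 1 + 29.972·e^(−0.36t) = 1.25, so e^(−0.36t) = 0.00834106.
−0.36·t = ln(0.00834106) = -4.7866, so t = 4.7866/0.36 = 13.296.

13.30 years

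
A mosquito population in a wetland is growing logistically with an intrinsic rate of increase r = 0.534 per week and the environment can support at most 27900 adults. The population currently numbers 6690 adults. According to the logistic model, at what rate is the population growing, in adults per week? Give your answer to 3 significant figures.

2720 adults per week

dN/dt = rN(1 − N/K) = 0.534 × 6690 × (1 − 6690/27900).
1 − 6690/27900 = 0.76022; dN/dt = 0.534 × 6690 × 0.76022 = 2715.8.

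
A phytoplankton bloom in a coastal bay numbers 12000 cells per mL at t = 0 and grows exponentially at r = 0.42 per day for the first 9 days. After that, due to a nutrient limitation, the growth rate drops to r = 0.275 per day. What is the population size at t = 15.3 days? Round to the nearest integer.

Phase 1: N(9) = 12000·e^(0.42×9) = 12000·e^3.78 = 525793.
Phase 2 runs for 15.3 − 9 = 6.3 days at r = 0.275.
N(15.3) = 525793·e^(0.275×6.3) = 525793·e^1.733 = 2.973237×10^6.

2973237 cells per mL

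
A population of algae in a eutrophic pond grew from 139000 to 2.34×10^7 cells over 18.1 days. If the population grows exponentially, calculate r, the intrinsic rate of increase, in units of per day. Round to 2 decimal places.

0.28 per day

From N(t) = N₀·e^(rt): e^(r·18.1) = 2.34×10^7/139000 = 168.35.
r·18.1 = ln(168.35) = 5.126, so r = 5.126/18.1 = 0.28321.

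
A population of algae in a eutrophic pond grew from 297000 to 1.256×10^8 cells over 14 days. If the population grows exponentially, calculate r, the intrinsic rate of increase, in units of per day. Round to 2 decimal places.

0.43 per day

From N(t) = N₀·e^(rt): e^(r·14) = 1.256×10^8/297000 = 422.9.
r·14 = ln(422.9) = 6.0471, so r = 6.0471/14 = 0.43194.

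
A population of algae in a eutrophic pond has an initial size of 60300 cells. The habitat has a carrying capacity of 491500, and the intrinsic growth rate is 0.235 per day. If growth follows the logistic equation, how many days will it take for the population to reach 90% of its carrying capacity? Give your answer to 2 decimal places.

17.72 days

A = (K − N₀)/N₀ = (491500 − 60300)/60300 = 7.1509.
Solve 491500/(1 + 7.1509·e^(−0.235t)) = 442350: 1 + 7.1509·e^(−0.235t) = 1.1111, so e^(−0.235t) = 0.015538.
−0.235·t = ln(0.015538) = -4.1645, so t = 4.1645/0.235 = 17.721.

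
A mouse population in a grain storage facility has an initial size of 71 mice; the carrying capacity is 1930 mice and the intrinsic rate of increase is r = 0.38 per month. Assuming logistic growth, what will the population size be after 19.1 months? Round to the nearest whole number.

A = (K − N₀)/N₀ = (1930 − 71)/71 = 26.183.
N(t) = K/(1 + A·e^(−rt)) = 1930/(1 + 26.183×e^(−0.38×19.1)).
e^(−7.258) = 0.00070452; denominator = 1 + 26.183×0.00070452 = 1.0184.
N = 1930/1.0184 = 1895.04.

1895 mice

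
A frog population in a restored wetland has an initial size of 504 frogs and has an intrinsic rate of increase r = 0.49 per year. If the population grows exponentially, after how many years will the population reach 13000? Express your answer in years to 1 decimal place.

Set N₀·e^(rt) = 13000: e^(0.49·t) = 13000/504 = 25.794.
0.49·t = ln(25.794) = 3.2501, so t = 3.2501/0.49 = 6.6329.

6.6 years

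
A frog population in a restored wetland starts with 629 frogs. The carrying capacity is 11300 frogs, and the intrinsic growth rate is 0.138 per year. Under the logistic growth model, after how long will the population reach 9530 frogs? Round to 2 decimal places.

A = (K − N₀)/N₀ = (11300 − 629)/629 = 16.965.
Solve 11300/(1 + 16.965·e^(−0.138t)) = 9530: 1 + 16.965·e^(−0.138t) = 1.1857, so e^(−0.138t) = 0.0109478.
−0.138·t = ln(0.0109478) = -4.5146, so t = 4.5146/0.138 = 32.715.

32.71 years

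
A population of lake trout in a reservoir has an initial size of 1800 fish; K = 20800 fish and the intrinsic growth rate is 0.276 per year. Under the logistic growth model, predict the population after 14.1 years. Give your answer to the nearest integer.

17113 fish

A = (K − N₀)/N₀ = (20800 − 1800)/1800 = 10.556.
N(t) = K/(1 + A·e^(−rt)) = 20800/(1 + 10.556×e^(−0.276×14.1)).
e^(−3.892) = 0.020413; denominator = 1 + 10.556×0.020413 = 1.2155.
N = 20800/1.2155 = 17112.8.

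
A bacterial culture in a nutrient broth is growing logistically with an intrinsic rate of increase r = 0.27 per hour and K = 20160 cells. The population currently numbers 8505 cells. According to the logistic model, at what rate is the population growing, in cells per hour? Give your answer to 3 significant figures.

1330 cells per hour

dN/dt = rN(1 − N/K) = 0.27 × 8505 × (1 − 8505/20160).
1 − 8505/20160 = 0.57812; dN/dt = 0.27 × 8505 × 0.57812 = 1327.6.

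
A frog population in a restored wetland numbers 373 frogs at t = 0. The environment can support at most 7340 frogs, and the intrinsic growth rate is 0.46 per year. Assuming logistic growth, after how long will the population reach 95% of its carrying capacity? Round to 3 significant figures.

A = (K − N₀)/N₀ = (7340 − 373)/373 = 18.678.
Solve 7340/(1 + 18.678·e^(−0.46t)) = 6973: 1 + 18.678·e^(−0.46t) = 1.0526, so e^(−0.46t) = 0.0028178.
−0.46·t = ln(0.0028178) = -5.8718, so t = 5.8718/0.46 = 12.765.

12.8 years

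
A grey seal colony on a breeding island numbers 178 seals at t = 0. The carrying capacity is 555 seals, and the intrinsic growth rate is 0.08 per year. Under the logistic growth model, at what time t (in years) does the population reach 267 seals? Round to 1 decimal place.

A = (K − N₀)/N₀ = (555 − 178)/178 = 2.118.
Solve 555/(1 + 2.118·e^(−0.08t)) = 267: 1 + 2.118·e^(−0.08t) = 2.0787, so e^(−0.08t) = 0.509284.
−0.08·t = ln(0.509284) = -0.67475, so t = 0.67475/0.08 = 8.4344.

8.4 years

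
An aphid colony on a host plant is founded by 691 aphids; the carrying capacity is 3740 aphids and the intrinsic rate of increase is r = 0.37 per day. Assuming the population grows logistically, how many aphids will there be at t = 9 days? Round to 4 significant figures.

3230 aphids

A = (K − N₀)/N₀ = (3740 − 691)/691 = 4.4124.
N(t) = K/(1 + A·e^(−rt)) = 3740/(1 + 4.4124×e^(−0.37×9)).
e^(−3.33) = 0.035793; denominator = 1 + 4.4124×0.035793 = 1.1579.
N = 3740/1.1579 = 3229.89.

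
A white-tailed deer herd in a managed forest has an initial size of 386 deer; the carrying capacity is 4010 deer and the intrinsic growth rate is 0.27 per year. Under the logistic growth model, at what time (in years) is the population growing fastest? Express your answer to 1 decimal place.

Logistic growth is fastest at N = K/2 = 2005.
A = (K − N₀)/N₀ = 9.3886. Set K/(1 + A·e^(−rt)) = K/2 → A·e^(−rt) = 1.
e^(−0.27t) = 1/9.3886 = 0.106512, so t = ln(9.3886)/0.27 = 2.2395/0.27 = 8.2944.

8.3 years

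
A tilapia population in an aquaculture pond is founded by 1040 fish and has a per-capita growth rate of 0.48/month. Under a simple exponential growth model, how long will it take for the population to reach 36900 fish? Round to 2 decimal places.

Set N₀·e^(rt) = 36900: e^(0.48·t) = 36900/1040 = 35.481.
0.48·t = ln(35.481) = 3.569, so t = 3.569/0.48 = 7.4354.

7.44 months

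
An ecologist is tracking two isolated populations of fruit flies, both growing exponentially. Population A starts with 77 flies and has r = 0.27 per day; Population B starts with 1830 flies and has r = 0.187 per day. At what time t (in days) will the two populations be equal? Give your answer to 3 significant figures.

38.2 days

Set 77·e^(0.27t) = 1830·e^(0.187t).
e^((0.27 − 0.187)t) = 1830/77 → e^(0.083·t) = 23.766.
0.083·t = ln(23.766) = 3.1683, so t = 3.1683/0.083 = 38.172.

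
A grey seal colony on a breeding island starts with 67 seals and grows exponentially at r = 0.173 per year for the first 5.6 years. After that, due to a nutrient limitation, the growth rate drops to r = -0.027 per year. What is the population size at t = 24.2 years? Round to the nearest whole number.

107 seals

Phase 1: N(5.6) = 67·e^(0.173×5.6) = 67·e^0.9688 = 176.53.
Phase 2 runs for 24.2 − 5.6 = 18.6 years at r = -0.027.
N(24.2) = 176.53·e^(-0.027×18.6) = 176.53·e^-0.5022 = 106.836.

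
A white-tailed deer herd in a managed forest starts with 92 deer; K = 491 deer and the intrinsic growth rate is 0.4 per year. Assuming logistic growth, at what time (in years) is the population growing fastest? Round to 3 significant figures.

Logistic growth is fastest at N = K/2 = 245.5.
A = (K − N₀)/N₀ = 4.337. Set K/(1 + A·e^(−rt)) = K/2 → A·e^(−rt) = 1.
e^(−0.4t) = 1/4.337 = 0.230576, so t = ln(4.337)/0.4 = 1.4672/0.4 = 3.6679.

3.67 years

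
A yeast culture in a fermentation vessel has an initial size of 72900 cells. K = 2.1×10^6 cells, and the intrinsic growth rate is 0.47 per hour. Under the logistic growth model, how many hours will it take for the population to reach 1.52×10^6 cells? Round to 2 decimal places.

A = (K − N₀)/N₀ = (2.1×10^6 − 72900)/72900 = 27.807.
Solve 2.1×10^6/(1 + 27.807·e^(−0.47t)) = 1.52×10^6: 1 + 27.807·e^(−0.47t) = 1.3816, so e^(−0.47t) = 0.0137226.
−0.47·t = ln(0.0137226) = -4.2887, so t = 4.2887/0.47 = 9.1249.

9.12 hours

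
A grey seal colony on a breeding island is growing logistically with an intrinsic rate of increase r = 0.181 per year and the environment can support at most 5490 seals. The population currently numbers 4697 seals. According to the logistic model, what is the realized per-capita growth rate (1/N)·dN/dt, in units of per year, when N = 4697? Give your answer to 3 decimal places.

0.026 per year

(1/N)·dN/dt = r(1 − N/K) = 0.181 × (1 − 4697/5490).
= 0.181 × 0.14444 = 0.026144.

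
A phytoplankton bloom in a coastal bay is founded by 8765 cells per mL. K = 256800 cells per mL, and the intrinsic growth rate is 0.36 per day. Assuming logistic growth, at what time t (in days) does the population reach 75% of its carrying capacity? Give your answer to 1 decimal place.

A = (K − N₀)/N₀ = (256800 − 8765)/8765 = 28.298.
Solve 256800/(1 + 28.298·e^(−0.36t)) = 192600: 1 + 28.298·e^(−0.36t) = 1.3333, so e^(−0.36t) = 0.0117793.
−0.36·t = ln(0.0117793) = -4.4414, so t = 4.4414/0.36 = 12.337.

12.3 days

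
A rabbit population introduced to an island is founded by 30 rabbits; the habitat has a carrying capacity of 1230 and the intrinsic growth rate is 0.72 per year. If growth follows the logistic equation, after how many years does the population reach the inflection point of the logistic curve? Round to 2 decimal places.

5.12 years

Logistic growth is fastest at N = K/2 = 615.
A = (K − N₀)/N₀ = 40. Set K/(1 + A·e^(−rt)) = K/2 → A·e^(−rt) = 1.
e^(−0.72t) = 1/40 = 0.025, so t = ln(40)/0.72 = 3.6889/0.72 = 5.1234.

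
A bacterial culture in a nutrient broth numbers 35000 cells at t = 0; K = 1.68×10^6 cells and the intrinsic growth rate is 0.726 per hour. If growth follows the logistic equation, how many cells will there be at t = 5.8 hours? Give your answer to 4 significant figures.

A = (K − N₀)/N₀ = (1.68×10^6 − 35000)/35000 = 47.
N(t) = K/(1 + A·e^(−rt)) = 1.68×10^6/(1 + 47×e^(−0.726×5.8)).
e^(−4.211) = 0.014834; denominator = 1 + 47×0.014834 = 1.6972.
N = 1.68×10^6/1.6972 = 989853.

989900 cells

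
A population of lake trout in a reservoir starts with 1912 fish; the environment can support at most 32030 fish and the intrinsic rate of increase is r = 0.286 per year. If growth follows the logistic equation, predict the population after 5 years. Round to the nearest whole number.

A = (K − N₀)/N₀ = (32030 − 1912)/1912 = 15.752.
N(t) = K/(1 + A·e^(−rt)) = 32030/(1 + 15.752×e^(−0.286×5)).
e^(−1.43) = 0.23931; denominator = 1 + 15.752×0.23931 = 4.7696.
N = 32030/4.7696 = 6715.43.

6715 fish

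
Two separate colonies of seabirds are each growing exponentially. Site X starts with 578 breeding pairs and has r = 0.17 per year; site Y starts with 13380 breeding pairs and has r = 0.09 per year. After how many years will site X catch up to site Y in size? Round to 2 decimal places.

Set 578·e^(0.17t) = 13380·e^(0.09t).
e^((0.17 − 0.09)t) = 13380/578 → e^(0.08·t) = 23.149.
0.08·t = ln(23.149) = 3.1419, so t = 3.1419/0.08 = 39.274.

39.27 years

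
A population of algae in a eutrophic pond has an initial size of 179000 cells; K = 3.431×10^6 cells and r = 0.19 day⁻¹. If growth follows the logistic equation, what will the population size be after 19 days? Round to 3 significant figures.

A = (K − N₀)/N₀ = (3.431×10^6 − 179000)/179000 = 18.168.
N(t) = K/(1 + A·e^(−rt)) = 3.431×10^6/(1 + 18.168×e^(−0.19×19)).
e^(−3.61) = 0.027052; denominator = 1 + 18.168×0.027052 = 1.4915.
N = 3.431×10^6/1.4915 = 2.30042×10^6.

2300000 cells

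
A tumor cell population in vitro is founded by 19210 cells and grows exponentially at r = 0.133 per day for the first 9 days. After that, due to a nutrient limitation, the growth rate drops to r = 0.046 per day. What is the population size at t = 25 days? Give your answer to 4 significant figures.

Phase 1: N(9) = 19210·e^(0.133×9) = 19210·e^1.197 = 63588.4.
Phase 2 runs for 25 − 9 = 16 days at r = 0.046.
N(25) = 63588.4·e^(0.046×16) = 63588.4·e^0.736 = 132745.

132700 cells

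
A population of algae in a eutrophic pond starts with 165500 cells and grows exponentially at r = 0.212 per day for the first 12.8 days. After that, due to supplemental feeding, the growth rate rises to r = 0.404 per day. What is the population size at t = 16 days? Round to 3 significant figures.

9090000 cells

Phase 1: N(12.8) = 165500·e^(0.212×12.8) = 165500·e^2.714 = 2.496316×10^6.
Phase 2 runs for 16 − 12.8 = 3.2 days at r = 0.404.
N(16) = 2.496316×10^6·e^(0.404×3.2) = 2.496316×10^6·e^1.293 = 9.09401×10^6.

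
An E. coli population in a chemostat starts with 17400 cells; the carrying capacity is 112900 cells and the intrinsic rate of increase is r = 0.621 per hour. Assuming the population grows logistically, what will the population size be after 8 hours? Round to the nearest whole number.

108748 cells

A = (K − N₀)/N₀ = (112900 − 17400)/17400 = 5.4885.
N(t) = K/(1 + A·e^(−rt)) = 112900/(1 + 5.4885×e^(−0.621×8)).
e^(−4.968) = 0.006957; denominator = 1 + 5.4885×0.006957 = 1.0382.
N = 112900/1.0382 = 108748.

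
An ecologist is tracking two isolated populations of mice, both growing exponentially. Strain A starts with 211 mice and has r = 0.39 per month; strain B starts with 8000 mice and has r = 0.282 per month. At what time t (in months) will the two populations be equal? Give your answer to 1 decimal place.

Set 211·e^(0.39t) = 8000·e^(0.282t).
e^((0.39 − 0.282)t) = 8000/211 → e^(0.108·t) = 37.915.
0.108·t = ln(37.915) = 3.6353, so t = 3.6353/0.108 = 33.661.

33.7 months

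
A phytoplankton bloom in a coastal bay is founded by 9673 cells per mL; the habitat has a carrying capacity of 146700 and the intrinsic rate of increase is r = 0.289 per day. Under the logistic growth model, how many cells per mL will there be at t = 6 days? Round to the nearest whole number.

A = (K − N₀)/N₀ = (146700 − 9673)/9673 = 14.166.
N(t) = K/(1 + A·e^(−rt)) = 146700/(1 + 14.166×e^(−0.289×6)).
e^(−1.734) = 0.17658; denominator = 1 + 14.166×0.17658 = 3.5014.
N = 146700/3.5014 = 41897.9.

41898 cells per mL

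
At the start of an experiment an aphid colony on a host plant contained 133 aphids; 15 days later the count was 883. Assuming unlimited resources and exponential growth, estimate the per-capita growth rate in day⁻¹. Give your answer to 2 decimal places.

From N(t) = N₀·e^(rt): e^(r·15) = 883/133 = 6.6391.
r·15 = ln(6.6391) = 1.893, so r = 1.893/15 = 0.1262.

0.13 per day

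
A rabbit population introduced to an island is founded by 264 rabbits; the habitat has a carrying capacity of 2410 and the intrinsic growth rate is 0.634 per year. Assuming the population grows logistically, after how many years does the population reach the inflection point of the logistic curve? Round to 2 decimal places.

Logistic growth is fastest at N = K/2 = 1205.
A = (K − N₀)/N₀ = 8.1288. Set K/(1 + A·e^(−rt)) = K/2 → A·e^(−rt) = 1.
e^(−0.634t) = 1/8.1288 = 0.12302, so t = ln(8.1288)/0.634 = 2.0954/0.634 = 3.3051.

3.31 years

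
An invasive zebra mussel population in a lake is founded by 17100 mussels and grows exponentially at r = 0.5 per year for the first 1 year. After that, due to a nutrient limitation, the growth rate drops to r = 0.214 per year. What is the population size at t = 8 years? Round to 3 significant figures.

126000 mussels

Phase 1: N(1) = 17100·e^(0.5×1) = 17100·e^0.5 = 28193.1.
Phase 2 runs for 8 − 1 = 7 years at r = 0.214.
N(8) = 28193.1·e^(0.214×7) = 28193.1·e^1.498 = 126100.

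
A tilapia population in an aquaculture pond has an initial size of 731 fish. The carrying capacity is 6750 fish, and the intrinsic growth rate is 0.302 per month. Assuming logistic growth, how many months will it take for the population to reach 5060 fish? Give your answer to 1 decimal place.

A = (K − N₀)/N₀ = (6750 − 731)/731 = 8.2339.
Solve 6750/(1 + 8.2339·e^(−0.302t)) = 5060: 1 + 8.2339·e^(−0.302t) = 1.334, so e^(−0.302t) = 0.0405629.
−0.302·t = ln(0.0405629) = -3.2049, so t = 3.2049/0.302 = 10.612.

10.6 months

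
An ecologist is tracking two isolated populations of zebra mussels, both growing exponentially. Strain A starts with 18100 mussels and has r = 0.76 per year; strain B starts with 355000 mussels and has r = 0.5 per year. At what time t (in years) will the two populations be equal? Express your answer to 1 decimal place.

Set 18100·e^(0.76t) = 355000·e^(0.5t).
e^((0.76 − 0.5)t) = 355000/18100 → e^(0.26·t) = 19.613.
0.26·t = ln(19.613) = 2.9762, so t = 2.9762/0.26 = 11.447.

11.4 years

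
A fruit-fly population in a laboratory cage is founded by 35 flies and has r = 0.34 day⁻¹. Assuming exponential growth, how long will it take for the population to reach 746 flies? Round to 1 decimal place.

9.0 days

Set N₀·e^(rt) = 746: e^(0.34·t) = 746/35 = 21.314.
0.34·t = ln(21.314) = 3.0594, so t = 3.0594/0.34 = 8.9982.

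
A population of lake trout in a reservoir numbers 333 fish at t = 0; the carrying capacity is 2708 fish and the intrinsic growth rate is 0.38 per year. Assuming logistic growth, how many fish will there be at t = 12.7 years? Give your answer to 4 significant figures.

A = (K − N₀)/N₀ = (2708 − 333)/333 = 7.1321.
N(t) = K/(1 + A·e^(−rt)) = 2708/(1 + 7.1321×e^(−0.38×12.7)).
e^(−4.826) = 0.0080185; denominator = 1 + 7.1321×0.0080185 = 1.0572.
N = 2708/1.0572 = 2561.51.

2562 fish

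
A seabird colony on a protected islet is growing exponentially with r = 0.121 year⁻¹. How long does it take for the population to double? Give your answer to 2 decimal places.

5.73 years

Doubling time t_d = ln(2)/r = 0.6931/0.121 = 5.7285.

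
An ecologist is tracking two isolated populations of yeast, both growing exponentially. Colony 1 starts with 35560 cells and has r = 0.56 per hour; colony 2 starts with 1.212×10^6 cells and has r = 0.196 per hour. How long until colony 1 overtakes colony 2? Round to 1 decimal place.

Set 35560·e^(0.56t) = 1.212×10^6·e^(0.196t).
e^((0.56 − 0.196)t) = 1.212×10^6/35560 → e^(0.364·t) = 34.083.
0.364·t = ln(34.083) = 3.5288, so t = 3.5288/0.364 = 9.6945.

9.7 hours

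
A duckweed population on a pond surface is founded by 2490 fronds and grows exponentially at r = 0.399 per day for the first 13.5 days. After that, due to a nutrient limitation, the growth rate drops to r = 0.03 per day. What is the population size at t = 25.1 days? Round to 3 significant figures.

Phase 1: N(13.5) = 2490·e^(0.399×13.5) = 2490·e^5.386 = 543909.
Phase 2 runs for 25.1 − 13.5 = 11.6 days at r = 0.03.
N(25.1) = 543909·e^(0.03×11.6) = 543909·e^0.348 = 770302.

770000 fronds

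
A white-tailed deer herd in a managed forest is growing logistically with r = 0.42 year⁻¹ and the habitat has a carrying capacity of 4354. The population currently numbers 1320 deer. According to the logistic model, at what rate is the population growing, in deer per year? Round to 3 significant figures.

386 deer per year

dN/dt = rN(1 − N/K) = 0.42 × 1320 × (1 − 1320/4354).
1 − 1320/4354 = 0.69683; dN/dt = 0.42 × 1320 × 0.69683 = 386.32.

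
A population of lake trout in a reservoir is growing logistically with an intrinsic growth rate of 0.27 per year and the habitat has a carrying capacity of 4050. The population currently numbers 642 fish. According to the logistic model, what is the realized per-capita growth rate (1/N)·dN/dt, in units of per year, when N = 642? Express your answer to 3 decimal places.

0.227 per year

(1/N)·dN/dt = r(1 − N/K) = 0.27 × (1 − 642/4050).
= 0.27 × 0.84148 = 0.2272.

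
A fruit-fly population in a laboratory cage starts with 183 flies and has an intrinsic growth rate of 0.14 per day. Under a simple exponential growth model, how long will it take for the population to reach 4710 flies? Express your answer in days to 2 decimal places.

Set N₀·e^(rt) = 4710: e^(0.14·t) = 4710/183 = 25.738.
0.14·t = ln(25.738) = 3.248, so t = 3.248/0.14 = 23.2.

23.20 days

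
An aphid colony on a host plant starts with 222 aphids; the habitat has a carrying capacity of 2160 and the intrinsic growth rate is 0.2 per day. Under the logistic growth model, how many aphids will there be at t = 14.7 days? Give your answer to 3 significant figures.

A = (K − N₀)/N₀ = (2160 − 222)/222 = 8.7297.
N(t) = K/(1 + A·e^(−rt)) = 2160/(1 + 8.7297×e^(−0.2×14.7)).
e^(−2.94) = 0.052866; denominator = 1 + 8.7297×0.052866 = 1.4615.
N = 2160/1.4615 = 1477.93.

1480 aphids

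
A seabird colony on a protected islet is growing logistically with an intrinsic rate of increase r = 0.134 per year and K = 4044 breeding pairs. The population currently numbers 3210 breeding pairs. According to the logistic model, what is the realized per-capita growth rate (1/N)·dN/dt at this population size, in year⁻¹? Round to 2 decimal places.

0.03 per year

(1/N)·dN/dt = r(1 − N/K) = 0.134 × (1 − 3210/4044).
= 0.134 × 0.20623 = 0.027635.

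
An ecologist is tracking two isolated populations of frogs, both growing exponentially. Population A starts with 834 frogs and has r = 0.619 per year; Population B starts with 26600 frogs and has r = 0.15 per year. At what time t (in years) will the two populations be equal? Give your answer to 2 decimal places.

7.38 years

Set 834·e^(0.619t) = 26600·e^(0.15t).
e^((0.619 − 0.15)t) = 26600/834 → e^(0.469·t) = 31.894.
0.469·t = ln(31.894) = 3.4624, so t = 3.4624/0.469 = 7.3826.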